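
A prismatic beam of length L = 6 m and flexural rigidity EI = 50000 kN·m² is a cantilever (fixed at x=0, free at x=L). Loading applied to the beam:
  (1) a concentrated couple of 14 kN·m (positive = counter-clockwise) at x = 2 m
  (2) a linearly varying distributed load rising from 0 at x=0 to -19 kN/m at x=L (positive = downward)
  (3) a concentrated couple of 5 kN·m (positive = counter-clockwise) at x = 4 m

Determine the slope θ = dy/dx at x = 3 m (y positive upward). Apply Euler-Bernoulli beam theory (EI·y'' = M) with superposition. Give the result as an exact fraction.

Load 1 — applied couple M₀=14 kN·m at a=2 m (b=L-a=4):
  θ_1 = M₀a/EI  [x>a] = 14·2/50000 = 7/12500 rad
Load 2 — triangular load w₀=-19 kN/m (0→w₀ over full span):
  θ_2 = (w₀Lx²/4-w₀L²x/3-w₀x⁴/(24L))/EI = ((-19)·6·3²/4-(-19)·6²·3/3-(-19)·3⁴/(24·6))/50000 = 7011/800000 rad
Load 3 — applied couple M₀=5 kN·m at a=4 m (b=L-a=2):
  θ_3 = M₀x/EI  [x≤a] = 5·3/50000 = 3/10000 rad
Superposition: θ = Σ θ_i = 7699/800000 rad ≈ 0.009624 rad

θ(3) = 7699/800000 rad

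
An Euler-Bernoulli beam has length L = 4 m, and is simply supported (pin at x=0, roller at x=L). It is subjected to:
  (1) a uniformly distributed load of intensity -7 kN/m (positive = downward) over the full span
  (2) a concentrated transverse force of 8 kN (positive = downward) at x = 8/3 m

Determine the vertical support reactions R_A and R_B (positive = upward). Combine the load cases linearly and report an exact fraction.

Load 1 — uniform load w=-7 kN/m over full span:
  R_A = wL/2 = (-7)·4/2 = -14 kN
  R_B = wL/2 = (-7)·4/2 = -14 kN
Load 2 — point force P=8 kN at a=8/3 m (b=L-a=4/3):
  R_A = Pb/L = 8·(4/3)/4 = 8/3 kN
  R_B = Pa/L = 8·(8/3)/4 = 16/3 kN
Superposition: R_A = -34/3 kN, R_B = -26/3 kN

R_A = -34/3 kN, R_B = -26/3 kN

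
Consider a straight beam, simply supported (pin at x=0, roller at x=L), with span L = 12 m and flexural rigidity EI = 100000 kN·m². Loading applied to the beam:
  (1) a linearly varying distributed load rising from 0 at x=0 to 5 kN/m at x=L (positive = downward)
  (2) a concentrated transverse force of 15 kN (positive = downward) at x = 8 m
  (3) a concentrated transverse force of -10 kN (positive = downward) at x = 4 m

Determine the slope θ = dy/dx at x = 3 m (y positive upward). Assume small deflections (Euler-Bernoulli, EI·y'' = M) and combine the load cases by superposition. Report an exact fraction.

θ(3) = -43109/28800000 rad

Load 1 — triangular load w₀=5 kN/m (0→w₀ over full span):
  θ_1 = -w₀(7L⁴-30L²x²+15x⁴)/(360LEI) = -5·(7·12⁴-30·12²·3²+15·3⁴)/(360·12·100000) = -3981/3200000 rad
Load 2 — point force P=15 kN at a=8 m (b=L-a=4):
  θ_2 = -Pb(L²-b²-3x²)/(6LEI)  [x≤a] = -15·4·(12²-4²-3·3²)/(6·12·100000) = -101/120000 rad
Load 3 — point force P=-10 kN at a=4 m (b=L-a=8):
  θ_3 = -Pb(L²-b²-3x²)/(6LEI)  [x≤a] = -(-10)·8·(12²-8²-3·3²)/(6·12·100000) = 53/90000 rad
Superposition: θ = Σ θ_i = -43109/28800000 rad ≈ -0.001497 rad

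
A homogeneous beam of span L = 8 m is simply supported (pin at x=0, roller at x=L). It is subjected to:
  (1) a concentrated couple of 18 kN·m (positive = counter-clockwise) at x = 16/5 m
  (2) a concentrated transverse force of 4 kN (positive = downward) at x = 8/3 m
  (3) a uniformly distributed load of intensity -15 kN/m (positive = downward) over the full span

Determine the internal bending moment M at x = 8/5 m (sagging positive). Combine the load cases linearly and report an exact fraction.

Load 1 — applied couple M₀=18 kN·m at a=16/5 m (b=L-a=24/5):
  M_1 = M₀x/L  [x≤a] = 18·(8/5)/8 = 18/5 kN·m
Load 2 — point force P=4 kN at a=8/3 m (b=L-a=16/3):
  M_2 = Pbx/L  [x≤a] = 4·(16/3)·(8/5)/8 = 64/15 kN·m
Load 3 — uniform load w=-15 kN/m over full span:
  M_3 = wx(L-x)/2 = (-15)·(8/5)·(8-(8/5))/2 = -384/5 kN·m
Superposition: M = Σ M_i = -1034/15 kN·m ≈ -68.933333 kN·m

M(8/5) = -1034/15 kN·m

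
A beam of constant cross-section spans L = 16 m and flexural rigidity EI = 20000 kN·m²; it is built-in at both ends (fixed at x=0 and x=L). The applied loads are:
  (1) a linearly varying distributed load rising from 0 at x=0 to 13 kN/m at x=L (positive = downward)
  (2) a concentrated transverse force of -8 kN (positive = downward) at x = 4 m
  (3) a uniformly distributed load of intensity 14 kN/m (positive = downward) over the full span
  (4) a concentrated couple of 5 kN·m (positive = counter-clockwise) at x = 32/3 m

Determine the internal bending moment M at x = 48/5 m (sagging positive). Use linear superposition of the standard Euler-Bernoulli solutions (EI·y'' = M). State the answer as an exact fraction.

M(48/5) = 75197/375 kN·m

Load 1 — triangular load w₀=13 kN/m (0→w₀ over full span):
  M_1 = 3w₀Lx/20 - w₀L²/30 - w₀x³/(6L) = 3·13·16·(48/5)/20 - 13·16²/30 - 13·(48/5)³/(6·16) = 25792/375 kN·m
Load 2 — point force P=-8 kN at a=4 m (b=L-a=12):
  M_2 = Pa²(a+3b)(L-x)/L³ - Pa²b/L²  [x>a] = (-8)·4²·(4+3·12)·(16-(48/5))/16³ - (-8)·4²·12/16² = -2 kN·m
Load 3 — uniform load w=14 kN/m over full span:
  M_3 = wLx/2 - wL²/12 - wx²/2 = 14·16·(48/5)/2 - 14·16²/12 - 14·(48/5)²/2 = 9856/75 kN·m
Load 4 — applied couple M₀=5 kN·m at a=32/3 m (b=L-a=16/3):
  M_4 = R_Ax - M_A  [x≤a] with R_A=5/12, M_A=5/3 = (5/12)·(48/5) - (5/3) = 7/3 kN·m
Superposition: M = Σ M_i = 75197/375 kN·m ≈ 200.525333 kN·m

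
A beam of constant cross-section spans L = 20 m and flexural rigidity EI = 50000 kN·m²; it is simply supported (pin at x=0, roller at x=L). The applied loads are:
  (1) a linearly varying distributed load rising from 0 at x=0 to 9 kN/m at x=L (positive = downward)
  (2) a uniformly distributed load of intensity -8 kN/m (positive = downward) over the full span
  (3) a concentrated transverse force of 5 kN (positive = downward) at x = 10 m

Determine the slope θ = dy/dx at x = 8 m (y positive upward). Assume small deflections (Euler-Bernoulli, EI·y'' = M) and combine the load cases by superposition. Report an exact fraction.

Load 1 — triangular load w₀=9 kN/m (0→w₀ over full span):
  θ_1 = -w₀(7L⁴-30L²x²+15x⁴)/(360LEI) = -9·(7·20⁴-30·20²·8²+15·8⁴)/(360·20·50000) = -323/31250 rad
Load 2 — uniform load w=-8 kN/m over full span:
  θ_2 = -w(L³-6Lx²+4x³)/(24EI) = -(-8)·(20³-6·20·8²+4·8³)/(24·50000) = 148/9375 rad
Load 3 — point force P=5 kN at a=10 m (b=L-a=10):
  θ_3 = -Pb(L²-b²-3x²)/(6LEI)  [x≤a] = -5·10·(20²-10²-3·8²)/(6·20·50000) = -9/10000 rad
Superposition: θ = Σ θ_i = 3413/750000 rad ≈ 0.004551 rad

θ(8) = 3413/750000 rad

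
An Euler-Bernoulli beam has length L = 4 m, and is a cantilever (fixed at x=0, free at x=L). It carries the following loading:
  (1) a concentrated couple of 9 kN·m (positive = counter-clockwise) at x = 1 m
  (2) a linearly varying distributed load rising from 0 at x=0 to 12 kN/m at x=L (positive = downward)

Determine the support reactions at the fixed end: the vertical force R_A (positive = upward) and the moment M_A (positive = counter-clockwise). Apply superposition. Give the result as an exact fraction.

Load 1 — applied couple M₀=9 kN·m at a=1 m (b=L-a=3):
  R_A = 0 kN
  M_A = -M₀ = -9 kN·m
Load 2 — triangular load w₀=12 kN/m (0→w₀ over full span):
  R_A = w₀L/2 = 12·4/2 = 24 kN
  M_A = w₀L²/3 = 12·4²/3 = 64 kN·m
Superposition: R_A = 24 kN, M_A = 55 kN·m

R_A = 24 kN, M_A = 55 kN·m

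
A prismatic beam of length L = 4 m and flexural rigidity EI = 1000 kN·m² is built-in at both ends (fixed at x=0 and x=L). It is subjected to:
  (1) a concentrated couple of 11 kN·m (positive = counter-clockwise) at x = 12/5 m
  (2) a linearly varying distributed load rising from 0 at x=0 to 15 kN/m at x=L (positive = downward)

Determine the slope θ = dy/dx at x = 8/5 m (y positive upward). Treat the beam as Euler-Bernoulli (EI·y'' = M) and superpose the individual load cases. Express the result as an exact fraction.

θ(8/5) = -224/78125 rad

Load 1 — applied couple M₀=11 kN·m at a=12/5 m (b=L-a=8/5):
  θ_1 = (R_Ax²/2 - M_Ax)/EI  [x≤a] with R_A=99/25, M_A=88/25 = ((99/25)·(8/5)²/2 - (88/25)·(8/5))/1000 = -44/78125 rad
Load 2 — triangular load w₀=15 kN/m (0→w₀ over full span):
  θ_2 = -w₀(2x(L-x)(L-2x)(x+2L)+x²(L-x)²)/(120LEI) = -15·(2·(8/5)·(4-(8/5))·(4-2·(8/5))·((8/5)+2·4)+(8/5)²·(4-(8/5))²)/(120·4·1000) = -36/15625 rad
Superposition: θ = Σ θ_i = -224/78125 rad ≈ -0.002867 rad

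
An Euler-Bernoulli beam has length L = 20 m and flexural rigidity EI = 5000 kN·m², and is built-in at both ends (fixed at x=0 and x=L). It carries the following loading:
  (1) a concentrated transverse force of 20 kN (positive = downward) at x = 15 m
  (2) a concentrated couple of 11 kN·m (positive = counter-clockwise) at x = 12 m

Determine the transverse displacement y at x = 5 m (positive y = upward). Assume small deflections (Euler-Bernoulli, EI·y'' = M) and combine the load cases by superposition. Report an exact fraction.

Load 1 — point force P=20 kN at a=15 m (b=L-a=5):
  y_1 = -Pb²x²(3aL-(3a+b)x)/(6L³EI)  [x≤a] = -20·5²·5²·(3·15·20-(3·15+5)·5)/(6·20³·5000) = -13/384 m
Load 2 — applied couple M₀=11 kN·m at a=12 m (b=L-a=8):
  y_2 = (R_Ax³/6 - M_Ax²/2)/EI  [x≤a] with R_A=99/125, M_A=88/25 = ((99/125)·5³/6 - (88/25)·5²/2)/5000 = -11/2000 m
Superposition: y = Σ y_i = -1889/48000 m ≈ -0.039354 m

y(5) = -1889/48000 m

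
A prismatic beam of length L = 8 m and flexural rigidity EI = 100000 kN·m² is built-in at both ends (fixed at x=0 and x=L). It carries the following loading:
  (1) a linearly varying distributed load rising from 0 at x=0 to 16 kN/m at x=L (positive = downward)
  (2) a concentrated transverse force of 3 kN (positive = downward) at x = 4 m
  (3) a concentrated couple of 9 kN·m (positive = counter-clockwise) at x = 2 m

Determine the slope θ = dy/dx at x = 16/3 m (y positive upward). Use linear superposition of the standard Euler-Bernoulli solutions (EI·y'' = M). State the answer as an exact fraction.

θ(16/3) = 28267/121500000 rad

Load 1 — triangular load w₀=16 kN/m (0→w₀ over full span):
  θ_1 = -w₀(2x(L-x)(L-2x)(x+2L)+x²(L-x)²)/(120LEI) = -16·(2·(16/3)·(8-(16/3))·(8-2·(16/3))·((16/3)+2·8)+(16/3)²·(8-(16/3))²)/(120·8·100000) = 896/3796875 rad
Load 2 — point force P=3 kN at a=4 m (b=L-a=4):
  θ_2 = Pa²(L-x)(2bL-(3b+a)(L-x))/(2L³EI)  [x>a] = 3·4²·(8-(16/3))·(2·4·8-(3·4+4)·(8-(16/3)))/(2·8³·100000) = 1/37500 rad
Load 3 — applied couple M₀=9 kN·m at a=2 m (b=L-a=6):
  θ_3 = (R_Ax²/2 - M_Ax - M₀(x-a))/EI  [x>a] with R_A=81/64, M_A=-27/16 = ((81/64)·(16/3)²/2 - (-27/16)·(16/3) - 9·((16/3)-2))/100000 = -3/100000 rad
Superposition: θ = Σ θ_i = 28267/121500000 rad ≈ 0.000233 rad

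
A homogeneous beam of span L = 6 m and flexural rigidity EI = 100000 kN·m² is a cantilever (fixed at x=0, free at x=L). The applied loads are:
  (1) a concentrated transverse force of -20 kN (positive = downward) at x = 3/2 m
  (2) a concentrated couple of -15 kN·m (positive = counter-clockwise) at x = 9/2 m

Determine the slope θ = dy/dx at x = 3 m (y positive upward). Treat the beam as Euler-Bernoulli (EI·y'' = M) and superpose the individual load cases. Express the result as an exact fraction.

Load 1 — point force P=-20 kN at a=3/2 m (b=L-a=9/2):
  θ_1 = -Pa²/(2EI)  [x>a] = -(-20)·(3/2)²/(2·100000) = 9/40000 rad
Load 2 — applied couple M₀=-15 kN·m at a=9/2 m (b=L-a=3/2):
  θ_2 = M₀x/EI  [x≤a] = (-15)·3/100000 = -9/20000 rad
Superposition: θ = Σ θ_i = -9/40000 rad ≈ -0.000225 rad

θ(3) = -9/40000 rad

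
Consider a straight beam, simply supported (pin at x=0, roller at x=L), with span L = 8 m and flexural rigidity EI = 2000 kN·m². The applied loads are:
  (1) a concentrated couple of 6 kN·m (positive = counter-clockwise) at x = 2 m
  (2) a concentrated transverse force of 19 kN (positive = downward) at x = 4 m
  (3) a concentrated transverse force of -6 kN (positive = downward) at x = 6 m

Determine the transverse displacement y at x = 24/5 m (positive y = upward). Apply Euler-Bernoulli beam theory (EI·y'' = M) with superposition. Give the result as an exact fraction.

Load 1 — applied couple M₀=6 kN·m at a=2 m (b=L-a=6):
  y_1 = (M₀x³/(6L)-M₀(x-a)²/2+C₁x)/EI  [x>a] with C₁=M₀(3b²-L²)/(6L)=11/2 = (6·(24/5)³/(6·8)-6·((24/5)-2)²/2+(11/2)·(24/5))/2000 = 261/31250 m
Load 2 — point force P=19 kN at a=4 m (b=L-a=4):
  y_2 = -Pa(L-x)(2Lx-a²-x²)/(6LEI)  [x>a] = -19·4·(8-(24/5))·(2·8·(24/5)-4²-(24/5)²)/(6·8·2000) = -4484/46875 m
Load 3 — point force P=-6 kN at a=6 m (b=L-a=2):
  y_3 = -Pbx(L²-b²-x²)/(6LEI)  [x≤a] = -(-6)·2·(24/5)·(8²-2²-(24/5)²)/(6·8·2000) = 693/31250 m
Superposition: y = Σ y_i = -3053/46875 m ≈ -0.065131 m

y(24/5) = -3053/46875 m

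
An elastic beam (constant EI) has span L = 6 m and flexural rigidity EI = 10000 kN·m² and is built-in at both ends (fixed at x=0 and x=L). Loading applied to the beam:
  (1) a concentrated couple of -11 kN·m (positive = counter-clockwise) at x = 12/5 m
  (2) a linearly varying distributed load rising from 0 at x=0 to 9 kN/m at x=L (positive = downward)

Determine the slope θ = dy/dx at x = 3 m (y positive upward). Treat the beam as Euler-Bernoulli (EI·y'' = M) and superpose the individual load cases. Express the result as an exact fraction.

Load 1 — applied couple M₀=-11 kN·m at a=12/5 m (b=L-a=18/5):
  θ_1 = (R_Ax²/2 - M_Ax - M₀(x-a))/EI  [x>a] with R_A=-66/25, M_A=-33/25 = ((-66/25)·3²/2 - (-33/25)·3 - (-11)·(3-(12/5)))/10000 = -33/250000 rad
Load 2 — triangular load w₀=9 kN/m (0→w₀ over full span):
  θ_2 = -w₀(2x(L-x)(L-2x)(x+2L)+x²(L-x)²)/(120LEI) = -9·(2·3·(6-3)·(6-2·3)·(3+2·6)+3²·(6-3)²)/(120·6·10000) = -81/800000 rad
Superposition: θ = Σ θ_i = -933/4000000 rad ≈ -0.000233 rad

θ(3) = -933/4000000 rad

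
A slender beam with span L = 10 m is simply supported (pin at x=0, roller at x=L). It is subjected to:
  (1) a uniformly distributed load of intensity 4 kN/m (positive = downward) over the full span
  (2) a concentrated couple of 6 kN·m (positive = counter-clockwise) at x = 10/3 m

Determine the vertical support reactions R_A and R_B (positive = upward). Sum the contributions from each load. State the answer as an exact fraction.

R_A = 103/5 kN, R_B = 97/5 kN

Load 1 — uniform load w=4 kN/m over full span:
  R_A = wL/2 = 4·10/2 = 20 kN
  R_B = wL/2 = 4·10/2 = 20 kN
Load 2 — applied couple M₀=6 kN·m at a=10/3 m (b=L-a=20/3):
  R_A = M₀/L = 6/10 = 3/5 kN
  R_B = -M₀/L = -6/10 = -3/5 kN
Superposition: R_A = 103/5 kN, R_B = 97/5 kN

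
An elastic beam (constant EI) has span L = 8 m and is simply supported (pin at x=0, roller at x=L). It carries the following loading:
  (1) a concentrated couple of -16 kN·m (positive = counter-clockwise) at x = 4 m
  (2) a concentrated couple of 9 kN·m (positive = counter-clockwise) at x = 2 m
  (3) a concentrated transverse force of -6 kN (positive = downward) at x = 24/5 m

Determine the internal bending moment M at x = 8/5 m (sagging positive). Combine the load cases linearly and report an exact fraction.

Load 1 — applied couple M₀=-16 kN·m at a=4 m (b=L-a=4):
  M_1 = M₀x/L  [x≤a] = (-16)·(8/5)/8 = -16/5 kN·m
Load 2 — applied couple M₀=9 kN·m at a=2 m (b=L-a=6):
  M_2 = M₀x/L  [x≤a] = 9·(8/5)/8 = 9/5 kN·m
Load 3 — point force P=-6 kN at a=24/5 m (b=L-a=16/5):
  M_3 = Pbx/L  [x≤a] = (-6)·(16/5)·(8/5)/8 = -96/25 kN·m
Superposition: M = Σ M_i = -131/25 kN·m ≈ -5.240000 kN·m

M(8/5) = -131/25 kN·m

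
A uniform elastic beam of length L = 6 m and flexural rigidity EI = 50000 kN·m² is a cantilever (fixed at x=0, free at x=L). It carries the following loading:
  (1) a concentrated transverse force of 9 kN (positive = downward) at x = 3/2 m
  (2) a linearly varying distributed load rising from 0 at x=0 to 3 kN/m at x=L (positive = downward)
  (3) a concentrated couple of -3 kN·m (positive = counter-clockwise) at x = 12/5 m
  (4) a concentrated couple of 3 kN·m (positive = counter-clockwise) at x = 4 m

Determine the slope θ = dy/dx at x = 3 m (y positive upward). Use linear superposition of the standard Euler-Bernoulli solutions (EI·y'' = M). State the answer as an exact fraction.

θ(3) = -6201/4000000 rad

Load 1 — point force P=9 kN at a=3/2 m (b=L-a=9/2):
  θ_1 = -Pa²/(2EI)  [x>a] = -9·(3/2)²/(2·50000) = -81/400000 rad
Load 2 — triangular load w₀=3 kN/m (0→w₀ over full span):
  θ_2 = (w₀Lx²/4-w₀L²x/3-w₀x⁴/(24L))/EI = (3·6·3²/4-3·6²·3/3-3·3⁴/(24·6))/50000 = -1107/800000 rad
Load 3 — applied couple M₀=-3 kN·m at a=12/5 m (b=L-a=18/5):
  θ_3 = M₀a/EI  [x>a] = (-3)·(12/5)/50000 = -9/62500 rad
Load 4 — applied couple M₀=3 kN·m at a=4 m (b=L-a=2):
  θ_4 = M₀x/EI  [x≤a] = 3·3/50000 = 9/50000 rad
Superposition: θ = Σ θ_i = -6201/4000000 rad ≈ -0.001550 rad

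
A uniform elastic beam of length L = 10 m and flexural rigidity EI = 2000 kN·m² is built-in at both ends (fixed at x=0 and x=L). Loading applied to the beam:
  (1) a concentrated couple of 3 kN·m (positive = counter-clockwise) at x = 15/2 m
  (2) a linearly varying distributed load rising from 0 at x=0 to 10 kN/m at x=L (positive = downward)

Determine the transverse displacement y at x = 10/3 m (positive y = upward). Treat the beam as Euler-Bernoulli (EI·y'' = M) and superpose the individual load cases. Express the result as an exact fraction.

y(10/3) = -23129/466560 m

Load 1 — applied couple M₀=3 kN·m at a=15/2 m (b=L-a=5/2):
  y_1 = (R_Ax³/6 - M_Ax²/2)/EI  [x≤a] with R_A=27/80, M_A=15/16 = ((27/80)·(10/3)³/6 - (15/16)·(10/3)²/2)/2000 = -1/640 m
Load 2 — triangular load w₀=10 kN/m (0→w₀ over full span):
  y_2 = -w₀x²(L-x)²(x+2L)/(120LEI) = -10·(10/3)²·(10-(10/3))²·((10/3)+2·10)/(120·10·2000) = -35/729 m
Superposition: y = Σ y_i = -23129/466560 m ≈ -0.049573 m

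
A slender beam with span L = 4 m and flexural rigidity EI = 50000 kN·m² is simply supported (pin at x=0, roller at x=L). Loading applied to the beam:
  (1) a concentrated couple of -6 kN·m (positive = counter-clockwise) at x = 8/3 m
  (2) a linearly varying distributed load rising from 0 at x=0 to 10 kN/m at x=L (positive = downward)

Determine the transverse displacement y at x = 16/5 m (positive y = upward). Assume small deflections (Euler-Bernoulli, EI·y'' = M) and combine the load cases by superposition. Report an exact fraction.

y(16/5) = -5396/29296875 m

Load 1 — applied couple M₀=-6 kN·m at a=8/3 m (b=L-a=4/3):
  y_1 = (M₀x³/(6L)-M₀(x-a)²/2+C₁x)/EI  [x>a] with C₁=M₀(3b²-L²)/(6L)=8/3 = ((-6)·(16/5)³/(6·4)-(-6)·((16/5)-(8/3))²/2+(8/3)·(16/5))/50000 = 28/1171875 m
Load 2 — triangular load w₀=10 kN/m (0→w₀ over full span):
  y_2 = -w₀x(7L⁴-10L²x²+3x⁴)/(360LEI) = -10·(16/5)·(7·4⁴-10·4²·(16/5)²+3·(16/5)⁴)/(360·4·50000) = -2032/9765625 m
Superposition: y = Σ y_i = -5396/29296875 m ≈ -0.000184 m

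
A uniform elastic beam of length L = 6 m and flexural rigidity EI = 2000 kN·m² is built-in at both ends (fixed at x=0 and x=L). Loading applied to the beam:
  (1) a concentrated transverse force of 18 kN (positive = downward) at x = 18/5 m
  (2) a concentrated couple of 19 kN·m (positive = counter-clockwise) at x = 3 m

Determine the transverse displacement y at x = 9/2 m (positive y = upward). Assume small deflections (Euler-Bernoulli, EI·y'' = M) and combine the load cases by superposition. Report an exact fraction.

y(9/2) = -13221/3200000 m

Load 1 — point force P=18 kN at a=18/5 m (b=L-a=12/5):
  y_1 = -Pa²(L-x)²(3bL-(3b+a)(L-x))/(6L³EI)  [x>a] = -18·(18/5)²·(6-(9/2))²·(3·(12/5)·6-(3·(12/5)+(18/5))·(6-(9/2)))/(6·6³·2000) = -2187/400000 m
Load 2 — applied couple M₀=19 kN·m at a=3 m (b=L-a=3):
  y_2 = (R_Ax³/6 - M_Ax²/2 - M₀(x-a)²/2)/EI  [x>a] with R_A=19/4, M_A=19/4 = ((19/4)·(9/2)³/6 - (19/4)·(9/2)²/2 - 19·((9/2)-3)²/2)/2000 = 171/128000 m
Superposition: y = Σ y_i = -13221/3200000 m ≈ -0.004132 m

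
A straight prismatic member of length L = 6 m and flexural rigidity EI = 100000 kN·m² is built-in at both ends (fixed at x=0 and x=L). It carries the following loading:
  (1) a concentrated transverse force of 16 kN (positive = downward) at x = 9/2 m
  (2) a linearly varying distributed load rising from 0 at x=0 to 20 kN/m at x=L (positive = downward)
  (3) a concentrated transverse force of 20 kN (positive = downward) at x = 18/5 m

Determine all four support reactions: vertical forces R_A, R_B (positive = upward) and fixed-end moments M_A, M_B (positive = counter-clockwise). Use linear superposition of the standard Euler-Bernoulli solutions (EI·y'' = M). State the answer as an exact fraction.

R_A = 1377/50 kN, M_A = 2001/50 kN·m, R_B = 3423/50 kN, M_B = -3339/50 kN·m

Load 1 — point force P=16 kN at a=9/2 m (b=L-a=3/2):
  R_A = Pb²(3a+b)/L³ = 16·(3/2)²·(3·(9/2)+(3/2))/6³ = 5/2 kN
  M_A = Pab²/L² = 16·(9/2)·(3/2)²/6² = 9/2 kN·m
  R_B = Pa²(a+3b)/L³ = 16·(9/2)²·((9/2)+3·(3/2))/6³ = 27/2 kN
  M_B = -Pa²b/L² = -16·(9/2)²·(3/2)/6² = -27/2 kN·m
Load 2 — triangular load w₀=20 kN/m (0→w₀ over full span):
  R_A = 3w₀L/20 = 3·20·6/20 = 18 kN
  M_A = w₀L²/30 = 20·6²/30 = 24 kN·m
  R_B = 7w₀L/20 = 7·20·6/20 = 42 kN
  M_B = -w₀L²/20 = -20·6²/20 = -36 kN·m
Load 3 — point force P=20 kN at a=18/5 m (b=L-a=12/5):
  R_A = Pb²(3a+b)/L³ = 20·(12/5)²·(3·(18/5)+(12/5))/6³ = 176/25 kN
  M_A = Pab²/L² = 20·(18/5)·(12/5)²/6² = 288/25 kN·m
  R_B = Pa²(a+3b)/L³ = 20·(18/5)²·((18/5)+3·(12/5))/6³ = 324/25 kN
  M_B = -Pa²b/L² = -20·(18/5)²·(12/5)/6² = -432/25 kN·m
Superposition: R_A = 1377/50 kN, M_A = 2001/50 kN·m, R_B = 3423/50 kN, M_B = -3339/50 kN·m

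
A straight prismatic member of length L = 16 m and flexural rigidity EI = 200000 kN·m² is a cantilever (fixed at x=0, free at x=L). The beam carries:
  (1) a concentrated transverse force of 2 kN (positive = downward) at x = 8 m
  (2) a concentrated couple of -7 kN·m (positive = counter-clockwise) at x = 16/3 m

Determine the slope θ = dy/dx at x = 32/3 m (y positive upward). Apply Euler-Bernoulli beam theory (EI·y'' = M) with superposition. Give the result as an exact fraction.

Load 1 — point force P=2 kN at a=8 m (b=L-a=8):
  θ_1 = -Pa²/(2EI)  [x>a] = -2·8²/(2·200000) = -1/3125 rad
Load 2 — applied couple M₀=-7 kN·m at a=16/3 m (b=L-a=32/3):
  θ_2 = M₀a/EI  [x>a] = (-7)·(16/3)/200000 = -7/37500 rad
Superposition: θ = Σ θ_i = -19/37500 rad ≈ -0.000507 rad

θ(32/3) = -19/37500 rad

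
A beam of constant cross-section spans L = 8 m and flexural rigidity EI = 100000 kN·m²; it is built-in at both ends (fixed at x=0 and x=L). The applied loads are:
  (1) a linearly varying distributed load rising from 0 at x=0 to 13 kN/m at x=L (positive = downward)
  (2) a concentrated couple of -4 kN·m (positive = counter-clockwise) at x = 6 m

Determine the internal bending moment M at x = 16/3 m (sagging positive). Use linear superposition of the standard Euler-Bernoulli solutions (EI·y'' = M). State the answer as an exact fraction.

Load 1 — triangular load w₀=13 kN/m (0→w₀ over full span):
  M_1 = 3w₀Lx/20 - w₀L²/30 - w₀x³/(6L) = 3·13·8·(16/3)/20 - 13·8²/30 - 13·(16/3)³/(6·8) = 5824/405 kN·m
Load 2 — applied couple M₀=-4 kN·m at a=6 m (b=L-a=2):
  M_2 = R_Ax - M_A  [x≤a] with R_A=-9/16, M_A=-5/4 = (-9/16)·(16/3) - (-5/4) = -7/4 kN·m
Superposition: M = Σ M_i = 20461/1620 kN·m ≈ 12.630247 kN·m

M(16/3) = 20461/1620 kN·m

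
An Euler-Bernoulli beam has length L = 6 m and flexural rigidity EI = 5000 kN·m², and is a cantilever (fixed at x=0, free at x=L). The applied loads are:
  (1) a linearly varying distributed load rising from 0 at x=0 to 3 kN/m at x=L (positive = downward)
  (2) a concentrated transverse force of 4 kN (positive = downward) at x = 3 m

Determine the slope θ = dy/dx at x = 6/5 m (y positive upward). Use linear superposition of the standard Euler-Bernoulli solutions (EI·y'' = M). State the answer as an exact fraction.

θ(6/5) = -30177/3125000 rad

Load 1 — triangular load w₀=3 kN/m (0→w₀ over full span):
  θ_1 = (w₀Lx²/4-w₀L²x/3-w₀x⁴/(24L))/EI = (3·6·(6/5)²/4-3·6²·(6/5)/3-3·(6/5)⁴/(24·6))/5000 = -22977/3125000 rad
Load 2 — point force P=4 kN at a=3 m (b=L-a=3):
  θ_2 = -Px(2a-x)/(2EI)  [x≤a] = -4·(6/5)·(2·3-(6/5))/(2·5000) = -36/15625 rad
Superposition: θ = Σ θ_i = -30177/3125000 rad ≈ -0.009657 rad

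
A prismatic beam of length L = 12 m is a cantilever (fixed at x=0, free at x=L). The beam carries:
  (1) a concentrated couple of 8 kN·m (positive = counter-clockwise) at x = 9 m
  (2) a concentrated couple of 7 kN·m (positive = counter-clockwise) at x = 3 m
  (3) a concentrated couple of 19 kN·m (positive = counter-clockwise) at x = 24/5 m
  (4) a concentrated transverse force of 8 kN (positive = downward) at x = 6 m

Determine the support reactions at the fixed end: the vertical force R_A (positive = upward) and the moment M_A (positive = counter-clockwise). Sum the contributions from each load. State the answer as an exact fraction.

R_A = 8 kN, M_A = 14 kN·m

Load 1 — applied couple M₀=8 kN·m at a=9 m (b=L-a=3):
  R_A = 0 kN
  M_A = -M₀ = -8 kN·m
Load 2 — applied couple M₀=7 kN·m at a=3 m (b=L-a=9):
  R_A = 0 kN
  M_A = -M₀ = -7 kN·m
Load 3 — applied couple M₀=19 kN·m at a=24/5 m (b=L-a=36/5):
  R_A = 0 kN
  M_A = -M₀ = -19 kN·m
Load 4 — point force P=8 kN at a=6 m (b=L-a=6):
  R_A = P = 8 kN
  M_A = Pa = 8·6 = 48 kN·m
Superposition: R_A = 8 kN, M_A = 14 kN·m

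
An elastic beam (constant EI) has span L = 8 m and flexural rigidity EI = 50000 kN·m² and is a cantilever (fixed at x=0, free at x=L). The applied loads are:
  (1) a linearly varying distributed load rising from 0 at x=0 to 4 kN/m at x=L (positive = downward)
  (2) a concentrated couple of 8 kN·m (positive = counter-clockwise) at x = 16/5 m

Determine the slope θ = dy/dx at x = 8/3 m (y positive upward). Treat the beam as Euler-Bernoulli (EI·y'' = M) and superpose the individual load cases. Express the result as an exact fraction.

Load 1 — triangular load w₀=4 kN/m (0→w₀ over full span):
  θ_1 = (w₀Lx²/4-w₀L²x/3-w₀x⁴/(24L))/EI = (4·8·(8/3)²/4-4·8²·(8/3)/3-4·(8/3)⁴/(24·8))/50000 = -2608/759375 rad
Load 2 — applied couple M₀=8 kN·m at a=16/5 m (b=L-a=24/5):
  θ_2 = M₀x/EI  [x≤a] = 8·(8/3)/50000 = 4/9375 rad
Superposition: θ = Σ θ_i = -2284/759375 rad ≈ -0.003008 rad

θ(8/3) = -2284/759375 rad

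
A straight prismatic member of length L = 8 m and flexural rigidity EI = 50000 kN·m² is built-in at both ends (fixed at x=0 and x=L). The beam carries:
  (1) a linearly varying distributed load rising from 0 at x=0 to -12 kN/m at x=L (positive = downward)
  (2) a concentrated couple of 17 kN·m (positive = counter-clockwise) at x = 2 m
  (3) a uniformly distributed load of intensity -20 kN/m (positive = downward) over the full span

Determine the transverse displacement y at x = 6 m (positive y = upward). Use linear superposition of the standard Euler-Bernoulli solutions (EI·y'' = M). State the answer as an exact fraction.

Load 1 — triangular load w₀=-12 kN/m (0→w₀ over full span):
  y_1 = -w₀x²(L-x)²(x+2L)/(120LEI) = -(-12)·6²·(8-6)²·(6+2·8)/(120·8·50000) = 99/125000 m
Load 2 — applied couple M₀=17 kN·m at a=2 m (b=L-a=6):
  y_2 = (R_Ax³/6 - M_Ax²/2 - M₀(x-a)²/2)/EI  [x>a] with R_A=153/64, M_A=-51/16 = ((153/64)·6³/6 - (-51/16)·6²/2 - 17·(6-2)²/2)/50000 = 119/800000 m
Load 3 — uniform load w=-20 kN/m over full span:
  y_3 = -wx²(L-x)²/(24EI) = -(-20)·6²·(8-6)²/(24·50000) = 3/1250 m
Superposition: y = Σ y_i = 13363/4000000 m ≈ 0.003341 m

y(6) = 13363/4000000 m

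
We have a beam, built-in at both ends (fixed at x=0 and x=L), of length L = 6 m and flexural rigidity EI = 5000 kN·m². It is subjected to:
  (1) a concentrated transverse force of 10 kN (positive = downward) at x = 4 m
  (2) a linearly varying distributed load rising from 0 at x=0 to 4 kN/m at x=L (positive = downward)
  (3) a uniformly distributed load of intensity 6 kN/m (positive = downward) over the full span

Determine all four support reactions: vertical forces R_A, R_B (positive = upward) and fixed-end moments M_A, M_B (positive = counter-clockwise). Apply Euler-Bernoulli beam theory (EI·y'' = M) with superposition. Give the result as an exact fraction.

R_A = 3266/135 kN, M_A = 1226/45 kN·m, R_B = 4564/135 kN, M_B = -1534/45 kN·m

Load 1 — point force P=10 kN at a=4 m (b=L-a=2):
  R_A = Pb²(3a+b)/L³ = 10·2²·(3·4+2)/6³ = 70/27 kN
  M_A = Pab²/L² = 10·4·2²/6² = 40/9 kN·m
  R_B = Pa²(a+3b)/L³ = 10·4²·(4+3·2)/6³ = 200/27 kN
  M_B = -Pa²b/L² = -10·4²·2/6² = -80/9 kN·m
Load 2 — triangular load w₀=4 kN/m (0→w₀ over full span):
  R_A = 3w₀L/20 = 3·4·6/20 = 18/5 kN
  M_A = w₀L²/30 = 4·6²/30 = 24/5 kN·m
  R_B = 7w₀L/20 = 7·4·6/20 = 42/5 kN
  M_B = -w₀L²/20 = -4·6²/20 = -36/5 kN·m
Load 3 — uniform load w=6 kN/m over full span:
  R_A = wL/2 = 6·6/2 = 18 kN
  M_A = wL²/12 = 6·6²/12 = 18 kN·m
  R_B = wL/2 = 6·6/2 = 18 kN
  M_B = -wL²/12 = -6·6²/12 = -18 kN·m
Superposition: R_A = 3266/135 kN, M_A = 1226/45 kN·m, R_B = 4564/135 kN, M_B = -1534/45 kN·m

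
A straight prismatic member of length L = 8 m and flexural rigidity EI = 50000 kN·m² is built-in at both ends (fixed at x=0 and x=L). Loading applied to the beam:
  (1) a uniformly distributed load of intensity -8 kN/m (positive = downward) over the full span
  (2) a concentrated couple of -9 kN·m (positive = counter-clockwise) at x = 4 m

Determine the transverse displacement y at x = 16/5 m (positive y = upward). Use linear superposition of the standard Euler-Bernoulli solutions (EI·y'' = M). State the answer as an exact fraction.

y(16/5) = 3162/1953125 m

Load 1 — uniform load w=-8 kN/m over full span:
  y_1 = -wx²(L-x)²/(24EI) = -(-8)·(16/5)²·(8-(16/5))²/(24·50000) = 3072/1953125 m
Load 2 — applied couple M₀=-9 kN·m at a=4 m (b=L-a=4):
  y_2 = (R_Ax³/6 - M_Ax²/2)/EI  [x≤a] with R_A=-27/16, M_A=-9/4 = ((-27/16)·(16/5)³/6 - (-9/4)·(16/5)²/2)/50000 = 18/390625 m
Superposition: y = Σ y_i = 3162/1953125 m ≈ 0.001619 m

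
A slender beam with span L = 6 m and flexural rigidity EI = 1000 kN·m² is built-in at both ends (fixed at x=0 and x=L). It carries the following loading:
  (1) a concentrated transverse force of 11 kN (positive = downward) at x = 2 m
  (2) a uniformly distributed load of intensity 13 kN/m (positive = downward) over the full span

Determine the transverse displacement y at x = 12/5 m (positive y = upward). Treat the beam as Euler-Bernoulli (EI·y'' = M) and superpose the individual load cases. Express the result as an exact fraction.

Load 1 — point force P=11 kN at a=2 m (b=L-a=4):
  y_1 = -Pa²(L-x)²(3bL-(3b+a)(L-x))/(6L³EI)  [x>a] = -11·2²·(6-(12/5))²·(3·4·6-(3·4+2)·(6-(12/5)))/(6·6³·1000) = -297/31250 m
Load 2 — uniform load w=13 kN/m over full span:
  y_2 = -wx²(L-x)²/(24EI) = -13·(12/5)²·(6-(12/5))²/(24·1000) = -3159/78125 m
Superposition: y = Σ y_i = -7803/156250 m ≈ -0.049939 m

y(12/5) = -7803/156250 m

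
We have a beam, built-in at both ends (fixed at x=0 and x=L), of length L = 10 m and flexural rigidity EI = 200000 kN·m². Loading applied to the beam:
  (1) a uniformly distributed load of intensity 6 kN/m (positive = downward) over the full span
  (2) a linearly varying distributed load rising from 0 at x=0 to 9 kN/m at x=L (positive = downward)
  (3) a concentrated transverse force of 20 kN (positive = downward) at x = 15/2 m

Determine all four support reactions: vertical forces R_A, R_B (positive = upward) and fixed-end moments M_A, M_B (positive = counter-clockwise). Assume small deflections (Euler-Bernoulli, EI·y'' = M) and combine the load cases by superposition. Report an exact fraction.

Load 1 — uniform load w=6 kN/m over full span:
  R_A = wL/2 = 6·10/2 = 30 kN
  M_A = wL²/12 = 6·10²/12 = 50 kN·m
  R_B = wL/2 = 6·10/2 = 30 kN
  M_B = -wL²/12 = -6·10²/12 = -50 kN·m
Load 2 — triangular load w₀=9 kN/m (0→w₀ over full span):
  R_A = 3w₀L/20 = 3·9·10/20 = 27/2 kN
  M_A = w₀L²/30 = 9·10²/30 = 30 kN·m
  R_B = 7w₀L/20 = 7·9·10/20 = 63/2 kN
  M_B = -w₀L²/20 = -9·10²/20 = -45 kN·m
Load 3 — point force P=20 kN at a=15/2 m (b=L-a=5/2):
  R_A = Pb²(3a+b)/L³ = 20·(5/2)²·(3·(15/2)+(5/2))/10³ = 25/8 kN
  M_A = Pab²/L² = 20·(15/2)·(5/2)²/10² = 75/8 kN·m
  R_B = Pa²(a+3b)/L³ = 20·(15/2)²·((15/2)+3·(5/2))/10³ = 135/8 kN
  M_B = -Pa²b/L² = -20·(15/2)²·(5/2)/10² = -225/8 kN·m
Superposition: R_A = 373/8 kN, M_A = 715/8 kN·m, R_B = 627/8 kN, M_B = -985/8 kN·m

R_A = 373/8 kN, M_A = 715/8 kN·m, R_B = 627/8 kN, M_B = -985/8 kN·m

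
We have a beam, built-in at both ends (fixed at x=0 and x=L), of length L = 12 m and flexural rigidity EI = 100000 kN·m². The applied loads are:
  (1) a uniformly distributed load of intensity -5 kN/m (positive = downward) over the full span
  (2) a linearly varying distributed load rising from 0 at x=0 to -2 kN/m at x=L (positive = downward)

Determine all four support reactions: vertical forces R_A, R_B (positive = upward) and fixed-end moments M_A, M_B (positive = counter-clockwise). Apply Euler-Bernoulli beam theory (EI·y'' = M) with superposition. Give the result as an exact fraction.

R_A = -168/5 kN, M_A = -348/5 kN·m, R_B = -192/5 kN, M_B = 372/5 kN·m

Load 1 — uniform load w=-5 kN/m over full span:
  R_A = wL/2 = (-5)·12/2 = -30 kN
  M_A = wL²/12 = (-5)·12²/12 = -60 kN·m
  R_B = wL/2 = (-5)·12/2 = -30 kN
  M_B = -wL²/12 = -(-5)·12²/12 = 60 kN·m
Load 2 — triangular load w₀=-2 kN/m (0→w₀ over full span):
  R_A = 3w₀L/20 = 3·(-2)·12/20 = -18/5 kN
  M_A = w₀L²/30 = (-2)·12²/30 = -48/5 kN·m
  R_B = 7w₀L/20 = 7·(-2)·12/20 = -42/5 kN
  M_B = -w₀L²/20 = -(-2)·12²/20 = 72/5 kN·m
Superposition: R_A = -168/5 kN, M_A = -348/5 kN·m, R_B = -192/5 kN, M_B = 372/5 kN·m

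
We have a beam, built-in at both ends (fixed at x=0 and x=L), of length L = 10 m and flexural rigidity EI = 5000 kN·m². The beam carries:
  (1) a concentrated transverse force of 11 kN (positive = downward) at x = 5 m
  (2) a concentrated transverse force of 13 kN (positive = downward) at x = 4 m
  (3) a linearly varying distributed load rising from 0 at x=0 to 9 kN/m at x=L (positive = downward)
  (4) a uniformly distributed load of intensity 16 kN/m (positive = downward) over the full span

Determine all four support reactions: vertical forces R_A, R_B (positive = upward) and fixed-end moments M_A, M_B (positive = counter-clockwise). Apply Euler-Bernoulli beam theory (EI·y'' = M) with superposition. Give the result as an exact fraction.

R_A = 13428/125 kN, M_A = 58741/300 kN·m, R_B = 15197/125 kN, M_B = -61369/300 kN·m

Load 1 — point force P=11 kN at a=5 m (b=L-a=5):
  R_A = Pb²(3a+b)/L³ = 11·5²·(3·5+5)/10³ = 11/2 kN
  M_A = Pab²/L² = 11·5·5²/10² = 55/4 kN·m
  R_B = Pa²(a+3b)/L³ = 11·5²·(5+3·5)/10³ = 11/2 kN
  M_B = -Pa²b/L² = -11·5²·5/10² = -55/4 kN·m
Load 2 — point force P=13 kN at a=4 m (b=L-a=6):
  R_A = Pb²(3a+b)/L³ = 13·6²·(3·4+6)/10³ = 1053/125 kN
  M_A = Pab²/L² = 13·4·6²/10² = 468/25 kN·m
  R_B = Pa²(a+3b)/L³ = 13·4²·(4+3·6)/10³ = 572/125 kN
  M_B = -Pa²b/L² = -13·4²·6/10² = -312/25 kN·m
Load 3 — triangular load w₀=9 kN/m (0→w₀ over full span):
  R_A = 3w₀L/20 = 3·9·10/20 = 27/2 kN
  M_A = w₀L²/30 = 9·10²/30 = 30 kN·m
  R_B = 7w₀L/20 = 7·9·10/20 = 63/2 kN
  M_B = -w₀L²/20 = -9·10²/20 = -45 kN·m
Load 4 — uniform load w=16 kN/m over full span:
  R_A = wL/2 = 16·10/2 = 80 kN
  M_A = wL²/12 = 16·10²/12 = 400/3 kN·m
  R_B = wL/2 = 16·10/2 = 80 kN
  M_B = -wL²/12 = -16·10²/12 = -400/3 kN·m
Superposition: R_A = 13428/125 kN, M_A = 58741/300 kN·m, R_B = 15197/125 kN, M_B = -61369/300 kN·m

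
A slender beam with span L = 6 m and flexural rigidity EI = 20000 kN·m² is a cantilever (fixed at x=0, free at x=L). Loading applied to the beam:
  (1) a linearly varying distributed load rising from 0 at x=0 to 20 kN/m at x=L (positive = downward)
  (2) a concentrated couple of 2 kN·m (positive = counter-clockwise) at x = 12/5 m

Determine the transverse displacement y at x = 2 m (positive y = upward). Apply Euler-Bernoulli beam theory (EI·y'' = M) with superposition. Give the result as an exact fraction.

y(2) = -893/45000 m

Load 1 — triangular load w₀=20 kN/m (0→w₀ over full span):
  y_1 = (w₀Lx³/12-w₀L²x²/6-w₀x⁵/(120L))/EI = (20·6·2³/12-20·6²·2²/6-20·2⁵/(120·6))/20000 = -451/22500 m
Load 2 — applied couple M₀=2 kN·m at a=12/5 m (b=L-a=18/5):
  y_2 = M₀x²/(2EI)  [x≤a] = 2·2²/(2·20000) = 1/5000 m
Superposition: y = Σ y_i = -893/45000 m ≈ -0.019844 m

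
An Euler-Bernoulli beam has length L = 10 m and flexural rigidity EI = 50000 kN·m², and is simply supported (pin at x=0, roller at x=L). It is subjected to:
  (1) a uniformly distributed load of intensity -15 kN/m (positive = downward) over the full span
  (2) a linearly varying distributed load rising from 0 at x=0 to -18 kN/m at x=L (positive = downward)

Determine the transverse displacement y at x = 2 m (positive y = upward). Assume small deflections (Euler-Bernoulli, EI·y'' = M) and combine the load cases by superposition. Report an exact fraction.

Load 1 — uniform load w=-15 kN/m over full span:
  y_1 = -wx(L³-2Lx²+x³)/(24EI) = -(-15)·2·(10³-2·10·2²+2³)/(24·50000) = 29/1250 m
Load 2 — triangular load w₀=-18 kN/m (0→w₀ over full span):
  y_2 = -w₀x(7L⁴-10L²x²+3x⁴)/(360LEI) = -(-18)·2·(7·10⁴-10·10²·2²+3·2⁴)/(360·10·50000) = 1032/78125 m
Superposition: y = Σ y_i = 5689/156250 m ≈ 0.036410 m

y(2) = 5689/156250 m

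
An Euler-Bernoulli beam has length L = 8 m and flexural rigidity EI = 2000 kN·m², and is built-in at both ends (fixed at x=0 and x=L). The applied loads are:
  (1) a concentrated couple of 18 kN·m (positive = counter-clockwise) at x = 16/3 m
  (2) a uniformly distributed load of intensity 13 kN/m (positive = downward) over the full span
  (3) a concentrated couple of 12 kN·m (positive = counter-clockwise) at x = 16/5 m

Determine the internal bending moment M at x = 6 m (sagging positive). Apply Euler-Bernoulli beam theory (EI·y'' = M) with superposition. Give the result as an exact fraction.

Load 1 — applied couple M₀=18 kN·m at a=16/3 m (b=L-a=8/3):
  M_1 = R_Ax - M_A - M₀  [x>a] with R_A=3, M_A=6 = 3·6 - 6 - 18 = -6 kN·m
Load 2 — uniform load w=13 kN/m over full span:
  M_2 = wLx/2 - wL²/12 - wx²/2 = 13·8·6/2 - 13·8²/12 - 13·6²/2 = 26/3 kN·m
Load 3 — applied couple M₀=12 kN·m at a=16/5 m (b=L-a=24/5):
  M_3 = R_Ax - M_A - M₀  [x>a] with R_A=54/25, M_A=36/25 = (54/25)·6 - (36/25) - 12 = -12/25 kN·m
Superposition: M = Σ M_i = 164/75 kN·m ≈ 2.186667 kN·m

M(6) = 164/75 kN·m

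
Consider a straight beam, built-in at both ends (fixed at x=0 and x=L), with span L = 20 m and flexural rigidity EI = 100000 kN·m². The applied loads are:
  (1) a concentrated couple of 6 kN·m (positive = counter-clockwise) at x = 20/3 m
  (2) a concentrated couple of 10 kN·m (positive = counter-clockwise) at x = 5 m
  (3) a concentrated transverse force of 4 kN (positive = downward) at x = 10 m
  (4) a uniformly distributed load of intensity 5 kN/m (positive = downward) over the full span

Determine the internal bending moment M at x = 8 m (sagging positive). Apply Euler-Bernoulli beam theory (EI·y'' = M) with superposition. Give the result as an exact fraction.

Load 1 — applied couple M₀=6 kN·m at a=20/3 m (b=L-a=40/3):
  M_1 = R_Ax - M_A - M₀  [x>a] with R_A=2/5, M_A=0 = (2/5)·8 - 0 - 6 = -14/5 kN·m
Load 2 — applied couple M₀=10 kN·m at a=5 m (b=L-a=15):
  M_2 = R_Ax - M_A - M₀  [x>a] with R_A=9/16, M_A=-15/8 = (9/16)·8 - (-15/8) - 10 = -29/8 kN·m
Load 3 — point force P=4 kN at a=10 m (b=L-a=10):
  M_3 = Pb²(3a+b)x/L³ - Pab²/L²  [x≤a] = 4·10²·(3·10+10)·8/20³ - 4·10·10²/20² = 6 kN·m
Load 4 — uniform load w=5 kN/m over full span:
  M_4 = wLx/2 - wL²/12 - wx²/2 = 5·20·8/2 - 5·20²/12 - 5·8²/2 = 220/3 kN·m
Superposition: M = Σ M_i = 8749/120 kN·m ≈ 72.908333 kN·m

M(8) = 8749/120 kN·m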